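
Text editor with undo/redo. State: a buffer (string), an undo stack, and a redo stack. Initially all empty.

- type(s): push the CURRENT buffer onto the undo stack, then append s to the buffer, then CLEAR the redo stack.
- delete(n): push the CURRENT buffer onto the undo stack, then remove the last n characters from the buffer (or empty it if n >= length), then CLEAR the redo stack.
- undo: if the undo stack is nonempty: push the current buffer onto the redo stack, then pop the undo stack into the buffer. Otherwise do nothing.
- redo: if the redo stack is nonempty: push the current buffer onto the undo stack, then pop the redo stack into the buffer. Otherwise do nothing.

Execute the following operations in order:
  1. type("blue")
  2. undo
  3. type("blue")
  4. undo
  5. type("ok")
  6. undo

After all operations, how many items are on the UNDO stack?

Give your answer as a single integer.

After op 1 (type): buf='blue' undo_depth=1 redo_depth=0
After op 2 (undo): buf='(empty)' undo_depth=0 redo_depth=1
After op 3 (type): buf='blue' undo_depth=1 redo_depth=0
After op 4 (undo): buf='(empty)' undo_depth=0 redo_depth=1
After op 5 (type): buf='ok' undo_depth=1 redo_depth=0
After op 6 (undo): buf='(empty)' undo_depth=0 redo_depth=1

Answer: 0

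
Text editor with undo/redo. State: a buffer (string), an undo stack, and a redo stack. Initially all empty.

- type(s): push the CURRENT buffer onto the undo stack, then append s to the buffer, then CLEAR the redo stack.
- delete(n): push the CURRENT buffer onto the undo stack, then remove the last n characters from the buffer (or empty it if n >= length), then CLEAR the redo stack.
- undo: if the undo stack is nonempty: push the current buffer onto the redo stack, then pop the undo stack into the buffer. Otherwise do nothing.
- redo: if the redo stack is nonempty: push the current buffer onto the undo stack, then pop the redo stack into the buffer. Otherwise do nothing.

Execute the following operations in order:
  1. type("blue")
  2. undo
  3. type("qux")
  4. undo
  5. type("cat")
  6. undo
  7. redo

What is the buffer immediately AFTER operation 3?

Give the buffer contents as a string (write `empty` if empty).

After op 1 (type): buf='blue' undo_depth=1 redo_depth=0
After op 2 (undo): buf='(empty)' undo_depth=0 redo_depth=1
After op 3 (type): buf='qux' undo_depth=1 redo_depth=0

Answer: qux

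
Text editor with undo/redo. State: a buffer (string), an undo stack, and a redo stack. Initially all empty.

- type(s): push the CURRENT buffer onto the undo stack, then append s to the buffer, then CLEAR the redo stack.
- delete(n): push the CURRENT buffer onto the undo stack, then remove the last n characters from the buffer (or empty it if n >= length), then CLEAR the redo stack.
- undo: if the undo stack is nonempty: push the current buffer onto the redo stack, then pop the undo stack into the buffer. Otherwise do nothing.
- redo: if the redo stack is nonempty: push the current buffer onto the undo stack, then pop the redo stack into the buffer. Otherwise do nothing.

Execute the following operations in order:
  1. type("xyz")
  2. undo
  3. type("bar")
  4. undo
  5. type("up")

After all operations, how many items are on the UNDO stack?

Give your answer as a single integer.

After op 1 (type): buf='xyz' undo_depth=1 redo_depth=0
After op 2 (undo): buf='(empty)' undo_depth=0 redo_depth=1
After op 3 (type): buf='bar' undo_depth=1 redo_depth=0
After op 4 (undo): buf='(empty)' undo_depth=0 redo_depth=1
After op 5 (type): buf='up' undo_depth=1 redo_depth=0

Answer: 1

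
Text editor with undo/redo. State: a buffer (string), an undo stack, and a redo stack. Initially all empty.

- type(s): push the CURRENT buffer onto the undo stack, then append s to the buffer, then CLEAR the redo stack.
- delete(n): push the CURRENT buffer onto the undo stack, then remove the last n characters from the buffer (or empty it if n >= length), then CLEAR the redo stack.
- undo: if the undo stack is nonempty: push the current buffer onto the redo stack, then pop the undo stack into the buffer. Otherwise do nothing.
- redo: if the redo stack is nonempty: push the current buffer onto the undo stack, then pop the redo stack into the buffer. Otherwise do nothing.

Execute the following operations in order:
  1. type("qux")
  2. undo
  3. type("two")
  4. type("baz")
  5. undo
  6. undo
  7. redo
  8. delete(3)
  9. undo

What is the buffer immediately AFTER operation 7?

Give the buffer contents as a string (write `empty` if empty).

After op 1 (type): buf='qux' undo_depth=1 redo_depth=0
After op 2 (undo): buf='(empty)' undo_depth=0 redo_depth=1
After op 3 (type): buf='two' undo_depth=1 redo_depth=0
After op 4 (type): buf='twobaz' undo_depth=2 redo_depth=0
After op 5 (undo): buf='two' undo_depth=1 redo_depth=1
After op 6 (undo): buf='(empty)' undo_depth=0 redo_depth=2
After op 7 (redo): buf='two' undo_depth=1 redo_depth=1

Answer: two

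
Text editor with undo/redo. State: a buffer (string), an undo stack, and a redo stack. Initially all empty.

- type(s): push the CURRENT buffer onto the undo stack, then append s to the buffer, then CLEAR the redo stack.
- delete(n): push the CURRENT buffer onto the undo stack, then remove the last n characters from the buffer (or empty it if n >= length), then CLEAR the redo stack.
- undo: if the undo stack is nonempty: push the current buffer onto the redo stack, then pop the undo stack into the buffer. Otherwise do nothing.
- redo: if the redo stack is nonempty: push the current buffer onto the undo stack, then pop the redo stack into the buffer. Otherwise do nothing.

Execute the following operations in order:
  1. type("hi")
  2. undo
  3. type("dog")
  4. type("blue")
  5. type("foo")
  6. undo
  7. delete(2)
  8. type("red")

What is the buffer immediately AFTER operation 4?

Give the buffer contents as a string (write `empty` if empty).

After op 1 (type): buf='hi' undo_depth=1 redo_depth=0
After op 2 (undo): buf='(empty)' undo_depth=0 redo_depth=1
After op 3 (type): buf='dog' undo_depth=1 redo_depth=0
After op 4 (type): buf='dogblue' undo_depth=2 redo_depth=0

Answer: dogblue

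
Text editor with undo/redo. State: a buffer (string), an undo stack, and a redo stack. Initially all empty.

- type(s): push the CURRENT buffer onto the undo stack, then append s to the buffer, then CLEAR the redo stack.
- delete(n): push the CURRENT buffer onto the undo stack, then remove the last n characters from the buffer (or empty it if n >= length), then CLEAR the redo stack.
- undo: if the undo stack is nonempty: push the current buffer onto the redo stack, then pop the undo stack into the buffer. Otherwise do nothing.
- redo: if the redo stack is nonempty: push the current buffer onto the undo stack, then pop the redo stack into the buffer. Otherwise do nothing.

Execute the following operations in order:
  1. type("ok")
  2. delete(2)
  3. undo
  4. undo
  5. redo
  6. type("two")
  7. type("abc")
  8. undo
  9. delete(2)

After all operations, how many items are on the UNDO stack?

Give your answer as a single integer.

Answer: 3

Derivation:
After op 1 (type): buf='ok' undo_depth=1 redo_depth=0
After op 2 (delete): buf='(empty)' undo_depth=2 redo_depth=0
After op 3 (undo): buf='ok' undo_depth=1 redo_depth=1
After op 4 (undo): buf='(empty)' undo_depth=0 redo_depth=2
After op 5 (redo): buf='ok' undo_depth=1 redo_depth=1
After op 6 (type): buf='oktwo' undo_depth=2 redo_depth=0
After op 7 (type): buf='oktwoabc' undo_depth=3 redo_depth=0
After op 8 (undo): buf='oktwo' undo_depth=2 redo_depth=1
After op 9 (delete): buf='okt' undo_depth=3 redo_depth=0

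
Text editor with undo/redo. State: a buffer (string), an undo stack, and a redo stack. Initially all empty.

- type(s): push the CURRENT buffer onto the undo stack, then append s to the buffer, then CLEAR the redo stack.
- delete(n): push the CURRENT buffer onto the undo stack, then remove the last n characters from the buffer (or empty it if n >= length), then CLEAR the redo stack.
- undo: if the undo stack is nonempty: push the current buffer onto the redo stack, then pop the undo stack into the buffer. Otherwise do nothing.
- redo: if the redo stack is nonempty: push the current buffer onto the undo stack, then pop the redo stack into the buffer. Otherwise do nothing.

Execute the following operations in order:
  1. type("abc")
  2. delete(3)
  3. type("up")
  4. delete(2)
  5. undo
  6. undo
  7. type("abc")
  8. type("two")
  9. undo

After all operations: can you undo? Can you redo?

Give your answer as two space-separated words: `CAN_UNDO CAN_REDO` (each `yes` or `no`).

After op 1 (type): buf='abc' undo_depth=1 redo_depth=0
After op 2 (delete): buf='(empty)' undo_depth=2 redo_depth=0
After op 3 (type): buf='up' undo_depth=3 redo_depth=0
After op 4 (delete): buf='(empty)' undo_depth=4 redo_depth=0
After op 5 (undo): buf='up' undo_depth=3 redo_depth=1
After op 6 (undo): buf='(empty)' undo_depth=2 redo_depth=2
After op 7 (type): buf='abc' undo_depth=3 redo_depth=0
After op 8 (type): buf='abctwo' undo_depth=4 redo_depth=0
After op 9 (undo): buf='abc' undo_depth=3 redo_depth=1

Answer: yes yes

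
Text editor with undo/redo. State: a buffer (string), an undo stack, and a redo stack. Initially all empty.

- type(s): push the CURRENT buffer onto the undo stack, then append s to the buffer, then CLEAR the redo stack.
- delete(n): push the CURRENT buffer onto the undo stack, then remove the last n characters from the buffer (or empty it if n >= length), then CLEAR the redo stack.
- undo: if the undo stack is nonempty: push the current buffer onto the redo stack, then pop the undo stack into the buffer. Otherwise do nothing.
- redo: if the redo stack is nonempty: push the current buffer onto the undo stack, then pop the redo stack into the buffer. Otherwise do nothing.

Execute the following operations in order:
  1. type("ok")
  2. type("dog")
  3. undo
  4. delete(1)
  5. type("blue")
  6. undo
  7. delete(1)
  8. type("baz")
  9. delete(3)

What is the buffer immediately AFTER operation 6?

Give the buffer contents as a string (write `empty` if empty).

Answer: o

Derivation:
After op 1 (type): buf='ok' undo_depth=1 redo_depth=0
After op 2 (type): buf='okdog' undo_depth=2 redo_depth=0
After op 3 (undo): buf='ok' undo_depth=1 redo_depth=1
After op 4 (delete): buf='o' undo_depth=2 redo_depth=0
After op 5 (type): buf='oblue' undo_depth=3 redo_depth=0
After op 6 (undo): buf='o' undo_depth=2 redo_depth=1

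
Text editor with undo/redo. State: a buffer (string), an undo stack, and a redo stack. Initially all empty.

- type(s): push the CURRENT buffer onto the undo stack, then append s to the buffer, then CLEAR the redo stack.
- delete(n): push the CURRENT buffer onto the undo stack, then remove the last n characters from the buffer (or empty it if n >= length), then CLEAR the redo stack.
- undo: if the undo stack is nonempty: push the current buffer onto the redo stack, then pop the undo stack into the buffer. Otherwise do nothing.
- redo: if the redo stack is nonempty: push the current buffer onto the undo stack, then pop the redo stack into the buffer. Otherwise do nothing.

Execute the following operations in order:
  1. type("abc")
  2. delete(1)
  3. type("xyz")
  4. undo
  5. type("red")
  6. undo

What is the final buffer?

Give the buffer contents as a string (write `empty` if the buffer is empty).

After op 1 (type): buf='abc' undo_depth=1 redo_depth=0
After op 2 (delete): buf='ab' undo_depth=2 redo_depth=0
After op 3 (type): buf='abxyz' undo_depth=3 redo_depth=0
After op 4 (undo): buf='ab' undo_depth=2 redo_depth=1
After op 5 (type): buf='abred' undo_depth=3 redo_depth=0
After op 6 (undo): buf='ab' undo_depth=2 redo_depth=1

Answer: ab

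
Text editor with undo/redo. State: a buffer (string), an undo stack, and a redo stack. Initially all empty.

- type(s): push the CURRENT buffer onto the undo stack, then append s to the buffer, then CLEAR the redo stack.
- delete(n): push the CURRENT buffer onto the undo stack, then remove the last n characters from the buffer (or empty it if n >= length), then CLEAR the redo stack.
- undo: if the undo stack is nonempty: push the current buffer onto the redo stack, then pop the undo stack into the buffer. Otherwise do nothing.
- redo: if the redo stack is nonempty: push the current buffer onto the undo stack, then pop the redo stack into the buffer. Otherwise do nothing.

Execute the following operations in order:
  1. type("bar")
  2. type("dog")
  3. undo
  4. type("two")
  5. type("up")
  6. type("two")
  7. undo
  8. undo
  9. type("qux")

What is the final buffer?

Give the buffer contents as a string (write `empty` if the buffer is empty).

After op 1 (type): buf='bar' undo_depth=1 redo_depth=0
After op 2 (type): buf='bardog' undo_depth=2 redo_depth=0
After op 3 (undo): buf='bar' undo_depth=1 redo_depth=1
After op 4 (type): buf='bartwo' undo_depth=2 redo_depth=0
After op 5 (type): buf='bartwoup' undo_depth=3 redo_depth=0
After op 6 (type): buf='bartwouptwo' undo_depth=4 redo_depth=0
After op 7 (undo): buf='bartwoup' undo_depth=3 redo_depth=1
After op 8 (undo): buf='bartwo' undo_depth=2 redo_depth=2
After op 9 (type): buf='bartwoqux' undo_depth=3 redo_depth=0

Answer: bartwoqux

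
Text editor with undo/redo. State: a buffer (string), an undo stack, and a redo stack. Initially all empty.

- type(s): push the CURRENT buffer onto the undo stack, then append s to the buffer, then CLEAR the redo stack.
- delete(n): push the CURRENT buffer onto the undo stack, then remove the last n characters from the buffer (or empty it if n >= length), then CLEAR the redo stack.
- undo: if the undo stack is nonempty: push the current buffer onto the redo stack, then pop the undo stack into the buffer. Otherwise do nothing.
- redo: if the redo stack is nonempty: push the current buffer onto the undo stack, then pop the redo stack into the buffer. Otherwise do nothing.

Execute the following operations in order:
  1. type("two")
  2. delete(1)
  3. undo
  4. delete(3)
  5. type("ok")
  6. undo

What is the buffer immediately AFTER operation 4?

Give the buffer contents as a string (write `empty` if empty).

After op 1 (type): buf='two' undo_depth=1 redo_depth=0
After op 2 (delete): buf='tw' undo_depth=2 redo_depth=0
After op 3 (undo): buf='two' undo_depth=1 redo_depth=1
After op 4 (delete): buf='(empty)' undo_depth=2 redo_depth=0

Answer: empty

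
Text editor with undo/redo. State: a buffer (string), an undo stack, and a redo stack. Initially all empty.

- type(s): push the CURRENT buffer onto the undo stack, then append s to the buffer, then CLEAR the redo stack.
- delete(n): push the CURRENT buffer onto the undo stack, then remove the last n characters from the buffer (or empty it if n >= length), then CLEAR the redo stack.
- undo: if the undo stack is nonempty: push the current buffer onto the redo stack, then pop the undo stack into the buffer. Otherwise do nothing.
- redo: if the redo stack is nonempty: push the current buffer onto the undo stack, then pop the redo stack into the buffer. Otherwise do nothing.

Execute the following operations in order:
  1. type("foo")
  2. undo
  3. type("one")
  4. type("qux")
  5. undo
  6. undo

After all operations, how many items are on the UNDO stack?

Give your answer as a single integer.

Answer: 0

Derivation:
After op 1 (type): buf='foo' undo_depth=1 redo_depth=0
After op 2 (undo): buf='(empty)' undo_depth=0 redo_depth=1
After op 3 (type): buf='one' undo_depth=1 redo_depth=0
After op 4 (type): buf='onequx' undo_depth=2 redo_depth=0
After op 5 (undo): buf='one' undo_depth=1 redo_depth=1
After op 6 (undo): buf='(empty)' undo_depth=0 redo_depth=2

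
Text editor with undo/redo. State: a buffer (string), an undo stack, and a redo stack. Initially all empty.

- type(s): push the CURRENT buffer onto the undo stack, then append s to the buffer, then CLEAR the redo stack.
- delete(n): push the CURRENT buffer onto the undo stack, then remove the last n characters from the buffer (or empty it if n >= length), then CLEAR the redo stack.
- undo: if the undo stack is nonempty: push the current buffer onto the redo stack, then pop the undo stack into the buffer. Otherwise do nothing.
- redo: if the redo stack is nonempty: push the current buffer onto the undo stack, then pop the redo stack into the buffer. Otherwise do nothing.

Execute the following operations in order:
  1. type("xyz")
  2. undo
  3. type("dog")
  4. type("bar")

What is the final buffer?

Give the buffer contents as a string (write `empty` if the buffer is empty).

Answer: dogbar

Derivation:
After op 1 (type): buf='xyz' undo_depth=1 redo_depth=0
After op 2 (undo): buf='(empty)' undo_depth=0 redo_depth=1
After op 3 (type): buf='dog' undo_depth=1 redo_depth=0
After op 4 (type): buf='dogbar' undo_depth=2 redo_depth=0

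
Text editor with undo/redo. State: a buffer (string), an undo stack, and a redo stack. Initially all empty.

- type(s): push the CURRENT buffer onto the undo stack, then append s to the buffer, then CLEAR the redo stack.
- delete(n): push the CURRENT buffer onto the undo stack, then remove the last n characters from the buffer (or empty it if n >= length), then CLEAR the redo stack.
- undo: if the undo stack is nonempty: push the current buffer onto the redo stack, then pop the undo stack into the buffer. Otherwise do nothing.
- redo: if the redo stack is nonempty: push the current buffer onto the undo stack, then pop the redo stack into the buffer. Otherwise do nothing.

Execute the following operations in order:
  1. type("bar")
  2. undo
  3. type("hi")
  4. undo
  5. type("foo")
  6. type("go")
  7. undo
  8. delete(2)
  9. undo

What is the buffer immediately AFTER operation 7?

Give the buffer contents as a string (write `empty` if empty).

After op 1 (type): buf='bar' undo_depth=1 redo_depth=0
After op 2 (undo): buf='(empty)' undo_depth=0 redo_depth=1
After op 3 (type): buf='hi' undo_depth=1 redo_depth=0
After op 4 (undo): buf='(empty)' undo_depth=0 redo_depth=1
After op 5 (type): buf='foo' undo_depth=1 redo_depth=0
After op 6 (type): buf='foogo' undo_depth=2 redo_depth=0
After op 7 (undo): buf='foo' undo_depth=1 redo_depth=1

Answer: foo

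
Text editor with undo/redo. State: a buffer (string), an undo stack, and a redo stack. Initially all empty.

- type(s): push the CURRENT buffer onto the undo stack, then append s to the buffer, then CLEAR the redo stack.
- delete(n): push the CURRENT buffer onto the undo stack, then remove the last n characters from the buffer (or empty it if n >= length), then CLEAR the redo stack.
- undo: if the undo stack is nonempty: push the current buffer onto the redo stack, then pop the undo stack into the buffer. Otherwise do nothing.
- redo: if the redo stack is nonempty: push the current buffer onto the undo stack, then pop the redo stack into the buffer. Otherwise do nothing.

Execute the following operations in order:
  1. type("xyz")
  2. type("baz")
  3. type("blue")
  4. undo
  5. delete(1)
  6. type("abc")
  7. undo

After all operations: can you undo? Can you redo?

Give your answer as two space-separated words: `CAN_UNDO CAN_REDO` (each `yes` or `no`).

After op 1 (type): buf='xyz' undo_depth=1 redo_depth=0
After op 2 (type): buf='xyzbaz' undo_depth=2 redo_depth=0
After op 3 (type): buf='xyzbazblue' undo_depth=3 redo_depth=0
After op 4 (undo): buf='xyzbaz' undo_depth=2 redo_depth=1
After op 5 (delete): buf='xyzba' undo_depth=3 redo_depth=0
After op 6 (type): buf='xyzbaabc' undo_depth=4 redo_depth=0
After op 7 (undo): buf='xyzba' undo_depth=3 redo_depth=1

Answer: yes yes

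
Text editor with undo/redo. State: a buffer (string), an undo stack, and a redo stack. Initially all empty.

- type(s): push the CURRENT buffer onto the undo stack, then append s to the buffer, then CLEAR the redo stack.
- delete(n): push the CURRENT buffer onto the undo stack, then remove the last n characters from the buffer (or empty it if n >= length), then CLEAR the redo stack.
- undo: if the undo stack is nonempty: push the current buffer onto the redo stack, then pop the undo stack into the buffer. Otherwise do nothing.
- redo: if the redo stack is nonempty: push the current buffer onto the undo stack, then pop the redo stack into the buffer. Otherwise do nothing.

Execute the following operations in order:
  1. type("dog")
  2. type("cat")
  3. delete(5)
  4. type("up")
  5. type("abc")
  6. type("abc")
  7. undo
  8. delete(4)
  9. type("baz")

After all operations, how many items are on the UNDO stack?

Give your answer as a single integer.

After op 1 (type): buf='dog' undo_depth=1 redo_depth=0
After op 2 (type): buf='dogcat' undo_depth=2 redo_depth=0
After op 3 (delete): buf='d' undo_depth=3 redo_depth=0
After op 4 (type): buf='dup' undo_depth=4 redo_depth=0
After op 5 (type): buf='dupabc' undo_depth=5 redo_depth=0
After op 6 (type): buf='dupabcabc' undo_depth=6 redo_depth=0
After op 7 (undo): buf='dupabc' undo_depth=5 redo_depth=1
After op 8 (delete): buf='du' undo_depth=6 redo_depth=0
After op 9 (type): buf='dubaz' undo_depth=7 redo_depth=0

Answer: 7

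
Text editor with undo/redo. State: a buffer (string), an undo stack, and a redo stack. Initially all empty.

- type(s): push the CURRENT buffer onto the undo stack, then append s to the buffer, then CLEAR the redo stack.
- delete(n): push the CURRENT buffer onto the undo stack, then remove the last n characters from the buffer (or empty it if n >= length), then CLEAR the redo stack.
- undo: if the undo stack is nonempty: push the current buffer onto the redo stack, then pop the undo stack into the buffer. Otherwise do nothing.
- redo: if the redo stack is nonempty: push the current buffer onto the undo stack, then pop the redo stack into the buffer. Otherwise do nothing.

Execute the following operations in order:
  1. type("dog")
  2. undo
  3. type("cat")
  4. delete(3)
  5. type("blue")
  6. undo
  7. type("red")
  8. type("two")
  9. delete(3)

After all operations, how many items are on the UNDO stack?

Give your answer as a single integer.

After op 1 (type): buf='dog' undo_depth=1 redo_depth=0
After op 2 (undo): buf='(empty)' undo_depth=0 redo_depth=1
After op 3 (type): buf='cat' undo_depth=1 redo_depth=0
After op 4 (delete): buf='(empty)' undo_depth=2 redo_depth=0
After op 5 (type): buf='blue' undo_depth=3 redo_depth=0
After op 6 (undo): buf='(empty)' undo_depth=2 redo_depth=1
After op 7 (type): buf='red' undo_depth=3 redo_depth=0
After op 8 (type): buf='redtwo' undo_depth=4 redo_depth=0
After op 9 (delete): buf='red' undo_depth=5 redo_depth=0

Answer: 5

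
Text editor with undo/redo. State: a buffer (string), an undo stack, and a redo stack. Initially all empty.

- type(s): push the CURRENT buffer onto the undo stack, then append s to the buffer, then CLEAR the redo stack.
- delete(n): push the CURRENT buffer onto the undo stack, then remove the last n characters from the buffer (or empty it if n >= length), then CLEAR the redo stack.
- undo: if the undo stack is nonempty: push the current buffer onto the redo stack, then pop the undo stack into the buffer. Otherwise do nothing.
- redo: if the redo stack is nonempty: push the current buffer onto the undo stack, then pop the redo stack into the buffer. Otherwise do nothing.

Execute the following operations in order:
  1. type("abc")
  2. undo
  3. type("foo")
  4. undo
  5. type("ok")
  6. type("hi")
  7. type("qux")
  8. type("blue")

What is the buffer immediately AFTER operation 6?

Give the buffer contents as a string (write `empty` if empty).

After op 1 (type): buf='abc' undo_depth=1 redo_depth=0
After op 2 (undo): buf='(empty)' undo_depth=0 redo_depth=1
After op 3 (type): buf='foo' undo_depth=1 redo_depth=0
After op 4 (undo): buf='(empty)' undo_depth=0 redo_depth=1
After op 5 (type): buf='ok' undo_depth=1 redo_depth=0
After op 6 (type): buf='okhi' undo_depth=2 redo_depth=0

Answer: okhi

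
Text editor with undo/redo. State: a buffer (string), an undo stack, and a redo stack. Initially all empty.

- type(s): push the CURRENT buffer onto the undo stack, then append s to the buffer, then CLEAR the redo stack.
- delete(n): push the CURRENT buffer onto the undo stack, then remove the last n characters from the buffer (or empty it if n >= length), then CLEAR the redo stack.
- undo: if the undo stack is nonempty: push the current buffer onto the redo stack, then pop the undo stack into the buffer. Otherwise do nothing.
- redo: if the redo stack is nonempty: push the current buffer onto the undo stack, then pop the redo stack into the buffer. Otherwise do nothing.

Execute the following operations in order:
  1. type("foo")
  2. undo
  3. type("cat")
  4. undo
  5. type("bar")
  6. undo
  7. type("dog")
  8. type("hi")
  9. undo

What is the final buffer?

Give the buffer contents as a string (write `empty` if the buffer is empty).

After op 1 (type): buf='foo' undo_depth=1 redo_depth=0
After op 2 (undo): buf='(empty)' undo_depth=0 redo_depth=1
After op 3 (type): buf='cat' undo_depth=1 redo_depth=0
After op 4 (undo): buf='(empty)' undo_depth=0 redo_depth=1
After op 5 (type): buf='bar' undo_depth=1 redo_depth=0
After op 6 (undo): buf='(empty)' undo_depth=0 redo_depth=1
After op 7 (type): buf='dog' undo_depth=1 redo_depth=0
After op 8 (type): buf='doghi' undo_depth=2 redo_depth=0
After op 9 (undo): buf='dog' undo_depth=1 redo_depth=1

Answer: dog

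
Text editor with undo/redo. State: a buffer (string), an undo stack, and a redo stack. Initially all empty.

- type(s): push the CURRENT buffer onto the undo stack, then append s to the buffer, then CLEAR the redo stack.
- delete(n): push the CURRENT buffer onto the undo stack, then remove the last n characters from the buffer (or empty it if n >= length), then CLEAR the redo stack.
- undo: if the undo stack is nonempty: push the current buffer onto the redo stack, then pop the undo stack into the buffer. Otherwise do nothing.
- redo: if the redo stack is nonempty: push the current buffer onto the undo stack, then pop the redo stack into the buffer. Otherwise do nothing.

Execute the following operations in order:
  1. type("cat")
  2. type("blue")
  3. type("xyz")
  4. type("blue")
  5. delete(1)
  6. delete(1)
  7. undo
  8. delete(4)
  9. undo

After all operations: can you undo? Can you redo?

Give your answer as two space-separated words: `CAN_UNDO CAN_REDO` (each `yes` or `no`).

After op 1 (type): buf='cat' undo_depth=1 redo_depth=0
After op 2 (type): buf='catblue' undo_depth=2 redo_depth=0
After op 3 (type): buf='catbluexyz' undo_depth=3 redo_depth=0
After op 4 (type): buf='catbluexyzblue' undo_depth=4 redo_depth=0
After op 5 (delete): buf='catbluexyzblu' undo_depth=5 redo_depth=0
After op 6 (delete): buf='catbluexyzbl' undo_depth=6 redo_depth=0
After op 7 (undo): buf='catbluexyzblu' undo_depth=5 redo_depth=1
After op 8 (delete): buf='catbluexy' undo_depth=6 redo_depth=0
After op 9 (undo): buf='catbluexyzblu' undo_depth=5 redo_depth=1

Answer: yes yes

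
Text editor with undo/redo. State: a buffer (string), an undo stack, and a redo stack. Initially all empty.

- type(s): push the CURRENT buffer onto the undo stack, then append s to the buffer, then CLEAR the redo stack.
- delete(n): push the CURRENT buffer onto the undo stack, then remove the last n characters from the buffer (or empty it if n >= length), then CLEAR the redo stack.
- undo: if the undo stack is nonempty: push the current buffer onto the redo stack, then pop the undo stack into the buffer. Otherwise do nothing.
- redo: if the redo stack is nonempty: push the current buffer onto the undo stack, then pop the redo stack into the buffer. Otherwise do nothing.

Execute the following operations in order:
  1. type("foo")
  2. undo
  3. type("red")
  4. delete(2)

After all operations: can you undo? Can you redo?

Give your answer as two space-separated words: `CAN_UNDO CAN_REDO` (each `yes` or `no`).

After op 1 (type): buf='foo' undo_depth=1 redo_depth=0
After op 2 (undo): buf='(empty)' undo_depth=0 redo_depth=1
After op 3 (type): buf='red' undo_depth=1 redo_depth=0
After op 4 (delete): buf='r' undo_depth=2 redo_depth=0

Answer: yes no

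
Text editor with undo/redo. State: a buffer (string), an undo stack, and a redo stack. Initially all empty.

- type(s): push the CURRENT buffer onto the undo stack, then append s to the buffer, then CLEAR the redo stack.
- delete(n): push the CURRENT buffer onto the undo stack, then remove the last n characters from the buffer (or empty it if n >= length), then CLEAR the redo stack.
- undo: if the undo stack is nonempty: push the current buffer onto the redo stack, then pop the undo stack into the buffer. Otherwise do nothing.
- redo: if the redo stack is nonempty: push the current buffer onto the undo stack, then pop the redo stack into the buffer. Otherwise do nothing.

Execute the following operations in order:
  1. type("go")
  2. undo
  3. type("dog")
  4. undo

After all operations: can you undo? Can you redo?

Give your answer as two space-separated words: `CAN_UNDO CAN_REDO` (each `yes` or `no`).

Answer: no yes

Derivation:
After op 1 (type): buf='go' undo_depth=1 redo_depth=0
After op 2 (undo): buf='(empty)' undo_depth=0 redo_depth=1
After op 3 (type): buf='dog' undo_depth=1 redo_depth=0
After op 4 (undo): buf='(empty)' undo_depth=0 redo_depth=1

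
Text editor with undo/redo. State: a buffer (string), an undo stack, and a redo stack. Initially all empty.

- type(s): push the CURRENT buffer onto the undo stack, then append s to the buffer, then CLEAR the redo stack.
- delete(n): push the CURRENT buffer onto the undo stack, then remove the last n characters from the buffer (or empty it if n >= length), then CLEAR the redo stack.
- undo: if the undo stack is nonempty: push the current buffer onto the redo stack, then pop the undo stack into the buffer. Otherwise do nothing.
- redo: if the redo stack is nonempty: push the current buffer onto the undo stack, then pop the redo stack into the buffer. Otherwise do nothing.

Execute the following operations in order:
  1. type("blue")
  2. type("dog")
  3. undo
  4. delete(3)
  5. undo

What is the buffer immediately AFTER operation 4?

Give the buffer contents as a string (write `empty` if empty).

After op 1 (type): buf='blue' undo_depth=1 redo_depth=0
After op 2 (type): buf='bluedog' undo_depth=2 redo_depth=0
After op 3 (undo): buf='blue' undo_depth=1 redo_depth=1
After op 4 (delete): buf='b' undo_depth=2 redo_depth=0

Answer: b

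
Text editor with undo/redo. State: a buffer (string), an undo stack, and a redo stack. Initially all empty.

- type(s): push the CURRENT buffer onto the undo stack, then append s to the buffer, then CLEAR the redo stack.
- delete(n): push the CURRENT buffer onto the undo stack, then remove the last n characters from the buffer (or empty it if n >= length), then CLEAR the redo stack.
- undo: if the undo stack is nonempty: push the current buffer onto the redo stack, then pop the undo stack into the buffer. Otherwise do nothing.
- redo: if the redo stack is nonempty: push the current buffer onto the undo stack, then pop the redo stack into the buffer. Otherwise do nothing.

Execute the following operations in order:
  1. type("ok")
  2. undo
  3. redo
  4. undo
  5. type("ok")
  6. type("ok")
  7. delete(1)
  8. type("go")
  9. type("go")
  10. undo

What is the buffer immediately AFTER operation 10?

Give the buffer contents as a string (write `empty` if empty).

After op 1 (type): buf='ok' undo_depth=1 redo_depth=0
After op 2 (undo): buf='(empty)' undo_depth=0 redo_depth=1
After op 3 (redo): buf='ok' undo_depth=1 redo_depth=0
After op 4 (undo): buf='(empty)' undo_depth=0 redo_depth=1
After op 5 (type): buf='ok' undo_depth=1 redo_depth=0
After op 6 (type): buf='okok' undo_depth=2 redo_depth=0
After op 7 (delete): buf='oko' undo_depth=3 redo_depth=0
After op 8 (type): buf='okogo' undo_depth=4 redo_depth=0
After op 9 (type): buf='okogogo' undo_depth=5 redo_depth=0
After op 10 (undo): buf='okogo' undo_depth=4 redo_depth=1

Answer: okogo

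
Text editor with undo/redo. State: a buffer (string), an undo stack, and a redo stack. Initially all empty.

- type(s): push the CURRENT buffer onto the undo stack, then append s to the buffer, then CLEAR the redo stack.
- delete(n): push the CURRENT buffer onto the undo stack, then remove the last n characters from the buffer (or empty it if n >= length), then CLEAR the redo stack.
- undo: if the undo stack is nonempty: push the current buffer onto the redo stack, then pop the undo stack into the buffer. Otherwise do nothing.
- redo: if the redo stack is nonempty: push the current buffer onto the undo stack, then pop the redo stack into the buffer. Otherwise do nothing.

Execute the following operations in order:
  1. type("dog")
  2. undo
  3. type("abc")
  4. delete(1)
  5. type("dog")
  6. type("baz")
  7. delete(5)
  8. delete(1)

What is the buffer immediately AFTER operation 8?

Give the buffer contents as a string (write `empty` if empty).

After op 1 (type): buf='dog' undo_depth=1 redo_depth=0
After op 2 (undo): buf='(empty)' undo_depth=0 redo_depth=1
After op 3 (type): buf='abc' undo_depth=1 redo_depth=0
After op 4 (delete): buf='ab' undo_depth=2 redo_depth=0
After op 5 (type): buf='abdog' undo_depth=3 redo_depth=0
After op 6 (type): buf='abdogbaz' undo_depth=4 redo_depth=0
After op 7 (delete): buf='abd' undo_depth=5 redo_depth=0
After op 8 (delete): buf='ab' undo_depth=6 redo_depth=0

Answer: ab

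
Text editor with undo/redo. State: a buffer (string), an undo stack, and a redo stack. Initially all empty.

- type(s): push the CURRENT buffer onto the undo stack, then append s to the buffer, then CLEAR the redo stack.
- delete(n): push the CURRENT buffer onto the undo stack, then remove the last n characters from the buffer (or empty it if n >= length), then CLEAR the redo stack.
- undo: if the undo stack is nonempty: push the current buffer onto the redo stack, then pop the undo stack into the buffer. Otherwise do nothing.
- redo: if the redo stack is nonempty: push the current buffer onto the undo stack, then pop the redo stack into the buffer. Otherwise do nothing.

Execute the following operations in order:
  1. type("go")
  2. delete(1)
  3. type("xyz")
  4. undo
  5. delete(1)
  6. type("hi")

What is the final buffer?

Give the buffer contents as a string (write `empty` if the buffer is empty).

Answer: hi

Derivation:
After op 1 (type): buf='go' undo_depth=1 redo_depth=0
After op 2 (delete): buf='g' undo_depth=2 redo_depth=0
After op 3 (type): buf='gxyz' undo_depth=3 redo_depth=0
After op 4 (undo): buf='g' undo_depth=2 redo_depth=1
After op 5 (delete): buf='(empty)' undo_depth=3 redo_depth=0
After op 6 (type): buf='hi' undo_depth=4 redo_depth=0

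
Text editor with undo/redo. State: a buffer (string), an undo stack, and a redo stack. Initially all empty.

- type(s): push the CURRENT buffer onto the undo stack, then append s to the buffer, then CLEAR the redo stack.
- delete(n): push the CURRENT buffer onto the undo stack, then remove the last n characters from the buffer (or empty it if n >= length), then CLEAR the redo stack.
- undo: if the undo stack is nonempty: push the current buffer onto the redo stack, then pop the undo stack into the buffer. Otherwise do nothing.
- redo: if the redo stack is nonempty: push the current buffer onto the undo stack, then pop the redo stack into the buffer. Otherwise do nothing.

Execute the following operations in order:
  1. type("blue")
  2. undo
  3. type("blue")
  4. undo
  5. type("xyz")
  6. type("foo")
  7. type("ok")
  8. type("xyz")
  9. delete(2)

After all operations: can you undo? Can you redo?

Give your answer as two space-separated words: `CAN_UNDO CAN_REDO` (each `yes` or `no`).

After op 1 (type): buf='blue' undo_depth=1 redo_depth=0
After op 2 (undo): buf='(empty)' undo_depth=0 redo_depth=1
After op 3 (type): buf='blue' undo_depth=1 redo_depth=0
After op 4 (undo): buf='(empty)' undo_depth=0 redo_depth=1
After op 5 (type): buf='xyz' undo_depth=1 redo_depth=0
After op 6 (type): buf='xyzfoo' undo_depth=2 redo_depth=0
After op 7 (type): buf='xyzfoook' undo_depth=3 redo_depth=0
After op 8 (type): buf='xyzfoookxyz' undo_depth=4 redo_depth=0
After op 9 (delete): buf='xyzfoookx' undo_depth=5 redo_depth=0

Answer: yes no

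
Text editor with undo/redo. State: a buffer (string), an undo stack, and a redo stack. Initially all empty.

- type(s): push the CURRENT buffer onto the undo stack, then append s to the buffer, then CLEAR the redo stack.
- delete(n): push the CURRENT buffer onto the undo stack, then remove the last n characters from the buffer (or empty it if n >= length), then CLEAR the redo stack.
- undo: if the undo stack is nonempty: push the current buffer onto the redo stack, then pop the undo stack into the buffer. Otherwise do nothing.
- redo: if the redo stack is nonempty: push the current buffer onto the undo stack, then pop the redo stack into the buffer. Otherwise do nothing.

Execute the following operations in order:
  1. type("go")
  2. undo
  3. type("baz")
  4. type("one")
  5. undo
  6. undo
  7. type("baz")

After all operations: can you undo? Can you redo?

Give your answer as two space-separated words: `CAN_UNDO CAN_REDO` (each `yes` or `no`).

Answer: yes no

Derivation:
After op 1 (type): buf='go' undo_depth=1 redo_depth=0
After op 2 (undo): buf='(empty)' undo_depth=0 redo_depth=1
After op 3 (type): buf='baz' undo_depth=1 redo_depth=0
After op 4 (type): buf='bazone' undo_depth=2 redo_depth=0
After op 5 (undo): buf='baz' undo_depth=1 redo_depth=1
After op 6 (undo): buf='(empty)' undo_depth=0 redo_depth=2
After op 7 (type): buf='baz' undo_depth=1 redo_depth=0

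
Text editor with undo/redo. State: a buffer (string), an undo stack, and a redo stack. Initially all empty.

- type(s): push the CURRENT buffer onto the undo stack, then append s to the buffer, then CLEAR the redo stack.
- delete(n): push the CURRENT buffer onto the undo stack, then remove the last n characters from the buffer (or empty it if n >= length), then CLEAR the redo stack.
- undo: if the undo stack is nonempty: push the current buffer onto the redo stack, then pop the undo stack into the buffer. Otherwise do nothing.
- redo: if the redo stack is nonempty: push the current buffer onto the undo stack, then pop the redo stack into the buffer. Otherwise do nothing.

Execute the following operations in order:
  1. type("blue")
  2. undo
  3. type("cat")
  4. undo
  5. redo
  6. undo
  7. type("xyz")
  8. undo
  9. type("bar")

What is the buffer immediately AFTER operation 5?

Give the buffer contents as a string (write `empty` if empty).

After op 1 (type): buf='blue' undo_depth=1 redo_depth=0
After op 2 (undo): buf='(empty)' undo_depth=0 redo_depth=1
After op 3 (type): buf='cat' undo_depth=1 redo_depth=0
After op 4 (undo): buf='(empty)' undo_depth=0 redo_depth=1
After op 5 (redo): buf='cat' undo_depth=1 redo_depth=0

Answer: cat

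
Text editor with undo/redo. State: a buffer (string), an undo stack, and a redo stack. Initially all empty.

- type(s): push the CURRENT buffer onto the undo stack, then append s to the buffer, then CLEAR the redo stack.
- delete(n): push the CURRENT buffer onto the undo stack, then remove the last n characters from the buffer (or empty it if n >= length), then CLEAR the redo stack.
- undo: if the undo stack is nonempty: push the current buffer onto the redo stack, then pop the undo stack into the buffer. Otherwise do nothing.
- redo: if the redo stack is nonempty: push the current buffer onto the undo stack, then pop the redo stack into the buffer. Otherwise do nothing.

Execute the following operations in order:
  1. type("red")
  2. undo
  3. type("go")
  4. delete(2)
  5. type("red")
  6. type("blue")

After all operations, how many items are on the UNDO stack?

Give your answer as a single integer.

Answer: 4

Derivation:
After op 1 (type): buf='red' undo_depth=1 redo_depth=0
After op 2 (undo): buf='(empty)' undo_depth=0 redo_depth=1
After op 3 (type): buf='go' undo_depth=1 redo_depth=0
After op 4 (delete): buf='(empty)' undo_depth=2 redo_depth=0
After op 5 (type): buf='red' undo_depth=3 redo_depth=0
After op 6 (type): buf='redblue' undo_depth=4 redo_depth=0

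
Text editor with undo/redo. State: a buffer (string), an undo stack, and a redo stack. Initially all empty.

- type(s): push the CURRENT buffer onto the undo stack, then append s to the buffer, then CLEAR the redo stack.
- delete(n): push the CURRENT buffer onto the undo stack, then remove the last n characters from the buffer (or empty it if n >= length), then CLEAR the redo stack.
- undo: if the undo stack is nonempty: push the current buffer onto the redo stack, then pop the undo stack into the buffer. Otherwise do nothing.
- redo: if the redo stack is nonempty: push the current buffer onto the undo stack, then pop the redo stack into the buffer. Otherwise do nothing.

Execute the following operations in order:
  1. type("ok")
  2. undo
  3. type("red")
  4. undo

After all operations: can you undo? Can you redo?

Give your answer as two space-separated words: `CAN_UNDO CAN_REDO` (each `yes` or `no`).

Answer: no yes

Derivation:
After op 1 (type): buf='ok' undo_depth=1 redo_depth=0
After op 2 (undo): buf='(empty)' undo_depth=0 redo_depth=1
After op 3 (type): buf='red' undo_depth=1 redo_depth=0
After op 4 (undo): buf='(empty)' undo_depth=0 redo_depth=1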